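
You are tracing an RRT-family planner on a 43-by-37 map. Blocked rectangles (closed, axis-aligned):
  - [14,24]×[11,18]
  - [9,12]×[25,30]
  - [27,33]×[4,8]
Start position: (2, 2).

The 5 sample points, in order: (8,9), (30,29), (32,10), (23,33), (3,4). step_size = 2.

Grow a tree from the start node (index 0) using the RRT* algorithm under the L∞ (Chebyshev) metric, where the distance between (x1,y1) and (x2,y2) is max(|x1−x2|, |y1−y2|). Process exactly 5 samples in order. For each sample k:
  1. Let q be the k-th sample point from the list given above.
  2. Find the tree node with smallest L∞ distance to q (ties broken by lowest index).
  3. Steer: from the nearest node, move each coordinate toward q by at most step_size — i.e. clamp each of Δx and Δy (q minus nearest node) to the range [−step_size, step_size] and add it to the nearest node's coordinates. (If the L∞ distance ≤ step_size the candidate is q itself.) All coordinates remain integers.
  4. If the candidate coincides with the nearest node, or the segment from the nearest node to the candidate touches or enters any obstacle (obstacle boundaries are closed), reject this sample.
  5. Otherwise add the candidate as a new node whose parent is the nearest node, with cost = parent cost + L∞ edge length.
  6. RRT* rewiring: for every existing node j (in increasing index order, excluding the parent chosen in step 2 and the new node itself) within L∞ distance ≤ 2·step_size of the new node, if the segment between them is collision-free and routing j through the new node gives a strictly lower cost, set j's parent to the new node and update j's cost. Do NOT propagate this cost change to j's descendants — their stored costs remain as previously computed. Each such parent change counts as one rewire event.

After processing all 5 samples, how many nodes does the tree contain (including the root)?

1. q=(8,9) nearest=0 d=7 new=(4,4) → add node 1 parent=0 cost=2
2. q=(30,29) nearest=1 d=26 new=(6,6) → add node 2 parent=1 cost=4
3. q=(32,10) nearest=2 d=26 new=(8,8) → add node 3 parent=2 cost=6
4. q=(23,33) nearest=3 d=25 new=(10,10) → add node 4 parent=3 cost=8
5. q=(3,4) nearest=1 d=1 new=(3,4) → add node 5 parent=1 cost=3

Node count: 6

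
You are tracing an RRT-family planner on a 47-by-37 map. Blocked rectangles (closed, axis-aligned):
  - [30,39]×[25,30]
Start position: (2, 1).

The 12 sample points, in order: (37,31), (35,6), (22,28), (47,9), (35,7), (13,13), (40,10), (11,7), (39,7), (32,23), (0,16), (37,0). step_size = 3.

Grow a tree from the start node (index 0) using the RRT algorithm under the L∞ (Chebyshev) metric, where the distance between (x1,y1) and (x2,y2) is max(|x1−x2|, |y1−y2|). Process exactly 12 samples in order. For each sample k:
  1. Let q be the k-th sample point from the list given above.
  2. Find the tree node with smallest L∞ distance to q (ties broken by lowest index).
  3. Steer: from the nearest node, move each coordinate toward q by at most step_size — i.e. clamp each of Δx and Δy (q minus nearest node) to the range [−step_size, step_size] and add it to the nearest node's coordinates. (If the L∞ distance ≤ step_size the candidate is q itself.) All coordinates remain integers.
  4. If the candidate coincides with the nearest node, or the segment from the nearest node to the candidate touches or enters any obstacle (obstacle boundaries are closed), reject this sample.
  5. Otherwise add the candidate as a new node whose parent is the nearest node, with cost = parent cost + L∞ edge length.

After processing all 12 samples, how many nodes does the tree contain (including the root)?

Node count: 13

1. q=(37,31) nearest=0 d=35 new=(5,4) → add node 1 parent=0 cost=3
2. q=(35,6) nearest=1 d=30 new=(8,6) → add node 2 parent=1 cost=6
3. q=(22,28) nearest=2 d=22 new=(11,9) → add node 3 parent=2 cost=9
4. q=(47,9) nearest=3 d=36 new=(14,9) → add node 4 parent=3 cost=12
5. q=(35,7) nearest=4 d=21 new=(17,7) → add node 5 parent=4 cost=15
6. q=(13,13) nearest=3 d=4 new=(13,12) → add node 6 parent=3 cost=12
7. q=(40,10) nearest=5 d=23 new=(20,10) → add node 7 parent=5 cost=18
8. q=(11,7) nearest=3 d=2 new=(11,7) → add node 8 parent=3 cost=11
9. q=(39,7) nearest=7 d=19 new=(23,7) → add node 9 parent=7 cost=21
10. q=(32,23) nearest=7 d=13 new=(23,13) → add node 10 parent=7 cost=21
11. q=(0,16) nearest=2 d=10 new=(5,9) → add node 11 parent=2 cost=9
12. q=(37,0) nearest=9 d=14 new=(26,4) → add node 12 parent=9 cost=24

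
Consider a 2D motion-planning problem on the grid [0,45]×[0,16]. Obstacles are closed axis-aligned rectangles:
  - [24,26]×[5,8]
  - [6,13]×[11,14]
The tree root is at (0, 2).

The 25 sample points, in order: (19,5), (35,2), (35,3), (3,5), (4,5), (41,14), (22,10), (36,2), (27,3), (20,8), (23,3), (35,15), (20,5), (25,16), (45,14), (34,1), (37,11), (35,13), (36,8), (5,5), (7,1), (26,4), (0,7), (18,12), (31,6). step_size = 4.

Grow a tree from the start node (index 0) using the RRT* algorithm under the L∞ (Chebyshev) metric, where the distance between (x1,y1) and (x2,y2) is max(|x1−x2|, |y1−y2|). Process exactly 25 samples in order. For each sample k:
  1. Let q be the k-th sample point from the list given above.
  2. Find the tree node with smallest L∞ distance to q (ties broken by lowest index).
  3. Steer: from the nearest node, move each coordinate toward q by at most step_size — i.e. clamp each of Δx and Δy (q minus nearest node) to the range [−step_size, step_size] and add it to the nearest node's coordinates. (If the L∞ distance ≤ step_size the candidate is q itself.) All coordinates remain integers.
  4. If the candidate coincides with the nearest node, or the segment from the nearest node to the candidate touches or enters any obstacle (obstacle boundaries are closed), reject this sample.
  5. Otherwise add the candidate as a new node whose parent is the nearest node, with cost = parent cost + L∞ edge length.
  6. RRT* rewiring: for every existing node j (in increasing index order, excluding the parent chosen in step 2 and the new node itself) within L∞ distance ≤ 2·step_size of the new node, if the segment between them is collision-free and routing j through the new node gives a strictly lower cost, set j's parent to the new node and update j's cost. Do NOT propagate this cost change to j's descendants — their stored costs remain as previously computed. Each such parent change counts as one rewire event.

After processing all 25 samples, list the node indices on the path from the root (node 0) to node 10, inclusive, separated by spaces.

1. q=(19,5) nearest=0 d=19 new=(4,5) → add node 1 parent=0 cost=4
2. q=(35,2) nearest=1 d=31 new=(8,2) → add node 2 parent=1 cost=8
3. q=(35,3) nearest=2 d=27 new=(12,3) → add node 3 parent=2 cost=12
4. q=(3,5) nearest=1 d=1 new=(3,5) → add node 4 parent=1 cost=5
5. q=(4,5) nearest=1 d=0 → coincident, reject
6. q=(41,14) nearest=3 d=29 new=(16,7) → add node 5 parent=3 cost=16
7. q=(22,10) nearest=5 d=6 new=(20,10) → add node 6 parent=5 cost=20
8. q=(36,2) nearest=6 d=16 new=(24,6) → blocked by [24,26]×[5,8], reject
9. q=(27,3) nearest=6 d=7 new=(24,6) → blocked by [24,26]×[5,8], reject
10. q=(20,8) nearest=6 d=2 new=(20,8) → add node 7 parent=6 cost=22
11. q=(23,3) nearest=7 d=5 new=(23,4) → add node 8 parent=7 cost=26
12. q=(35,15) nearest=8 d=12 new=(27,8) → blocked by [24,26]×[5,8], reject
13. q=(20,5) nearest=7 d=3 new=(20,5) → add node 9 parent=7 cost=25
14. q=(25,16) nearest=6 d=6 new=(24,14) → add node 10 parent=6 cost=24
15. q=(45,14) nearest=10 d=21 new=(28,14) → add node 11 parent=10 cost=28
16. q=(34,1) nearest=8 d=11 new=(27,1) → add node 12 parent=8 cost=30
17. q=(37,11) nearest=11 d=9 new=(32,11) → add node 13 parent=11 cost=32
18. q=(35,13) nearest=13 d=3 new=(35,13) → add node 14 parent=13 cost=35
19. q=(36,8) nearest=13 d=4 new=(36,8) → add node 15 parent=13 cost=36
20. q=(5,5) nearest=1 d=1 new=(5,5) → add node 16 parent=1 cost=5
21. q=(7,1) nearest=2 d=1 new=(7,1) → add node 17 parent=2 cost=9
22. q=(26,4) nearest=8 d=3 new=(26,4) → add node 18 parent=8 cost=29
23. q=(0,7) nearest=4 d=3 new=(0,7) → add node 19 parent=4 cost=8
24. q=(18,12) nearest=6 d=2 new=(18,12) → add node 20 parent=6 cost=22
25. q=(31,6) nearest=12 d=5 new=(31,5) → add node 21 parent=12 cost=34

Path: 0 1 2 3 5 6 10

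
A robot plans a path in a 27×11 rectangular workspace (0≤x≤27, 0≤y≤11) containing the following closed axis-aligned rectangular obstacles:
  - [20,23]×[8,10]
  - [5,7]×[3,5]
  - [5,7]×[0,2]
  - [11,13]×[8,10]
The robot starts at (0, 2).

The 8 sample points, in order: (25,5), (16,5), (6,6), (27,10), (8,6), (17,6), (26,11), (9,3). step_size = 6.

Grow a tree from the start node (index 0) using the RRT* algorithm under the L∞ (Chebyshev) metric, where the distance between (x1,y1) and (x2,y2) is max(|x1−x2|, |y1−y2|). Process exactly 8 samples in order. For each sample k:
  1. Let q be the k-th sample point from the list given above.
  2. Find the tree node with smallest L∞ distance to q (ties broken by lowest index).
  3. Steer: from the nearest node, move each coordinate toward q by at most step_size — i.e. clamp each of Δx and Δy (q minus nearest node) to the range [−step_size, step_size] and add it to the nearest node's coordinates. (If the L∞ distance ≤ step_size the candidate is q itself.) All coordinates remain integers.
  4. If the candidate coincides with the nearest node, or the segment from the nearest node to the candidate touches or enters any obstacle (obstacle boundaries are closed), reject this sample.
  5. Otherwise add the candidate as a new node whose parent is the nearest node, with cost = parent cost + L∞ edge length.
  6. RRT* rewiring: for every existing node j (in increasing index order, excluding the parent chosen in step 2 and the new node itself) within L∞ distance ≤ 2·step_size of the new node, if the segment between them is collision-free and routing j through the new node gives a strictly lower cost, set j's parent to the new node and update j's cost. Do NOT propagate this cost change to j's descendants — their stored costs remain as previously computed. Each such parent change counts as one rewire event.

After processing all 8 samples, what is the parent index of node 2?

Parent of node 2: 1

1. q=(25,5) nearest=0 d=25 new=(6,5) → blocked by [5,7]×[3,5], reject
2. q=(16,5) nearest=0 d=16 new=(6,5) → blocked by [5,7]×[3,5], reject
3. q=(6,6) nearest=0 d=6 new=(6,6) → add node 1 parent=0 cost=6
4. q=(27,10) nearest=1 d=21 new=(12,10) → blocked by [11,13]×[8,10], reject
5. q=(8,6) nearest=1 d=2 new=(8,6) → add node 2 parent=1 cost=8
6. q=(17,6) nearest=2 d=9 new=(14,6) → add node 3 parent=2 cost=14
7. q=(26,11) nearest=3 d=12 new=(20,11) → add node 4 parent=3 cost=20
8. q=(9,3) nearest=1 d=3 new=(9,3) → blocked by [5,7]×[3,5], reject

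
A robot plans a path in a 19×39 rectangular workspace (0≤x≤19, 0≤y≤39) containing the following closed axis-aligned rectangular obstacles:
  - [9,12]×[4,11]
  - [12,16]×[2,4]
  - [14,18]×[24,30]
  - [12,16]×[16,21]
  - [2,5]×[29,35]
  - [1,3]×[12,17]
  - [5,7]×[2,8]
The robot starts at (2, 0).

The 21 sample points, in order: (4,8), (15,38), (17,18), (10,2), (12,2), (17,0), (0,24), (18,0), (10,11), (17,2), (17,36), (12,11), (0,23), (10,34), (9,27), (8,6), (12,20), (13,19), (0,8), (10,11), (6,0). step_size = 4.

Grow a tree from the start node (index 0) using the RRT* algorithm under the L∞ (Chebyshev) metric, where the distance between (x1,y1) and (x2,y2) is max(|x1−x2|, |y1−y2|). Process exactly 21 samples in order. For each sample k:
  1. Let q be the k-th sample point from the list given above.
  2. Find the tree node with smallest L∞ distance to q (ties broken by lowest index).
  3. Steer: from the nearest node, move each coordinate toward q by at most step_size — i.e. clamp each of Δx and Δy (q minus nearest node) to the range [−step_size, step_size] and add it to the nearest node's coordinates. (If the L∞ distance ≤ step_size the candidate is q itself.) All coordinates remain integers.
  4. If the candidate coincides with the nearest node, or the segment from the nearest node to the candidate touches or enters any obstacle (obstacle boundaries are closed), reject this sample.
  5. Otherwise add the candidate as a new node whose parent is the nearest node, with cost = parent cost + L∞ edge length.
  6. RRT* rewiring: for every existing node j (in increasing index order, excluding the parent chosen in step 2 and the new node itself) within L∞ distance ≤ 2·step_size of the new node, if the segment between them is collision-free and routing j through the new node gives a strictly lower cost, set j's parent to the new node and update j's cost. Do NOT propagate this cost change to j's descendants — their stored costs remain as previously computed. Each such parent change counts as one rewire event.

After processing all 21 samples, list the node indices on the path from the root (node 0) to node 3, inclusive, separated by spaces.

Path: 0 1 2 3

1. q=(4,8) nearest=0 d=8 new=(4,4) → add node 1 parent=0 cost=4
2. q=(15,38) nearest=1 d=34 new=(8,8) → blocked by [5,7]×[2,8], reject
3. q=(17,18) nearest=1 d=14 new=(8,8) → blocked by [5,7]×[2,8], reject
4. q=(10,2) nearest=1 d=6 new=(8,2) → blocked by [5,7]×[2,8], reject
5. q=(12,2) nearest=1 d=8 new=(8,2) → blocked by [5,7]×[2,8], reject
6. q=(17,0) nearest=1 d=13 new=(8,0) → blocked by [5,7]×[2,8], reject
7. q=(0,24) nearest=1 d=20 new=(0,8) → add node 2 parent=1 cost=8
8. q=(18,0) nearest=1 d=14 new=(8,0) → blocked by [5,7]×[2,8], reject
9. q=(10,11) nearest=1 d=7 new=(8,8) → blocked by [5,7]×[2,8], reject
10. q=(17,2) nearest=1 d=13 new=(8,2) → blocked by [5,7]×[2,8], reject
11. q=(17,36) nearest=2 d=28 new=(4,12) → add node 3 parent=2 cost=12
12. q=(12,11) nearest=1 d=8 new=(8,8) → blocked by [5,7]×[2,8], reject
13. q=(0,23) nearest=3 d=11 new=(0,16) → blocked by [1,3]×[12,17], reject
14. q=(10,34) nearest=3 d=22 new=(8,16) → add node 4 parent=3 cost=16
15. q=(9,27) nearest=4 d=11 new=(9,20) → add node 5 parent=4 cost=20
16. q=(8,6) nearest=1 d=4 new=(8,6) → blocked by [5,7]×[2,8], reject
17. q=(12,20) nearest=5 d=3 new=(12,20) → blocked by [12,16]×[16,21], reject
18. q=(13,19) nearest=5 d=4 new=(13,19) → blocked by [12,16]×[16,21], reject
19. q=(0,8) nearest=2 d=0 → coincident, reject
20. q=(10,11) nearest=4 d=5 new=(10,12) → add node 6 parent=4 cost=20
21. q=(6,0) nearest=0 d=4 new=(6,0) → add node 7 parent=0 cost=4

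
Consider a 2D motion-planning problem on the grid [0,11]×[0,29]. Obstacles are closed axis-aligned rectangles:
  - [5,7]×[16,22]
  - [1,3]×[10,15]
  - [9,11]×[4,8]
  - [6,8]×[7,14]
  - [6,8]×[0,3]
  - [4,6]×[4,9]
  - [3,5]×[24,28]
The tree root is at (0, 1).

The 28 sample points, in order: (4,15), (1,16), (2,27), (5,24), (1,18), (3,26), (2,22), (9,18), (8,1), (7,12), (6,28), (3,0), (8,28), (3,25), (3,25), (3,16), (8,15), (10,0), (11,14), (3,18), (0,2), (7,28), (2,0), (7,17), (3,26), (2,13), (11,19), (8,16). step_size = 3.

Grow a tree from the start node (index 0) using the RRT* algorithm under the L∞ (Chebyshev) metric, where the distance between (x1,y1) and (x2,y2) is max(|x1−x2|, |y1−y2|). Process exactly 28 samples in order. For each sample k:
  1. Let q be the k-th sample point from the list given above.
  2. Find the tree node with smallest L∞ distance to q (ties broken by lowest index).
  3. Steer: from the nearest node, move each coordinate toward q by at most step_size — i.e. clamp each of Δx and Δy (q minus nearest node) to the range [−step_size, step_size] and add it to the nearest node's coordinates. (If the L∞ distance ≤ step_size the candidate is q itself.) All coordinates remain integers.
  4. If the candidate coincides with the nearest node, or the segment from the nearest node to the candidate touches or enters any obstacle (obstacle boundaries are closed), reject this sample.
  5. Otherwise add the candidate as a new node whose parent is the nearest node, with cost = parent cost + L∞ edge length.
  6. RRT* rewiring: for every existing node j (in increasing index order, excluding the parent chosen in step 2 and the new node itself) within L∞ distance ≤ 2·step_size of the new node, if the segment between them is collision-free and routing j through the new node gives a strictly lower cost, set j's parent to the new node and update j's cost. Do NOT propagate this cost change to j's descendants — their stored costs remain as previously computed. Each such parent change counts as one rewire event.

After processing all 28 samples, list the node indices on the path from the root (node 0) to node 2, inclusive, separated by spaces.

Path: 0 1 2

1. q=(4,15) nearest=0 d=14 new=(3,4) → add node 1 parent=0 cost=3
2. q=(1,16) nearest=1 d=12 new=(1,7) → add node 2 parent=1 cost=6
3. q=(2,27) nearest=2 d=20 new=(2,10) → blocked by [1,3]×[10,15], reject
4. q=(5,24) nearest=2 d=17 new=(4,10) → add node 3 parent=2 cost=9
5. q=(1,18) nearest=3 d=8 new=(1,13) → blocked by [1,3]×[10,15], reject
6. q=(3,26) nearest=3 d=16 new=(3,13) → blocked by [1,3]×[10,15], reject
7. q=(2,22) nearest=3 d=12 new=(2,13) → blocked by [1,3]×[10,15], reject
8. q=(9,18) nearest=3 d=8 new=(7,13) → blocked by [6,8]×[7,14], reject
9. q=(8,1) nearest=1 d=5 new=(6,1) → blocked by [6,8]×[0,3], reject
10. q=(7,12) nearest=3 d=3 new=(7,12) → blocked by [6,8]×[7,14], reject
11. q=(6,28) nearest=3 d=18 new=(6,13) → blocked by [6,8]×[7,14], reject
12. q=(3,0) nearest=0 d=3 new=(3,0) → add node 4 parent=0 cost=3
13. q=(8,28) nearest=3 d=18 new=(7,13) → blocked by [6,8]×[7,14], reject
14. q=(3,25) nearest=3 d=15 new=(3,13) → blocked by [1,3]×[10,15], reject
15. q=(3,25) nearest=3 d=15 new=(3,13) → blocked by [1,3]×[10,15], reject
16. q=(3,16) nearest=3 d=6 new=(3,13) → blocked by [1,3]×[10,15], reject
17. q=(8,15) nearest=3 d=5 new=(7,13) → blocked by [6,8]×[7,14], reject
18. q=(10,0) nearest=1 d=7 new=(6,1) → blocked by [6,8]×[0,3], reject
19. q=(11,14) nearest=3 d=7 new=(7,13) → blocked by [6,8]×[7,14], reject
20. q=(3,18) nearest=3 d=8 new=(3,13) → blocked by [1,3]×[10,15], reject
21. q=(0,2) nearest=0 d=1 new=(0,2) → add node 5 parent=0 cost=1
22. q=(7,28) nearest=3 d=18 new=(7,13) → blocked by [6,8]×[7,14], reject
23. q=(2,0) nearest=4 d=1 new=(2,0) → add node 6 parent=4 cost=4
24. q=(7,17) nearest=3 d=7 new=(7,13) → blocked by [6,8]×[7,14], reject
25. q=(3,26) nearest=3 d=16 new=(3,13) → blocked by [1,3]×[10,15], reject
26. q=(2,13) nearest=3 d=3 new=(2,13) → blocked by [1,3]×[10,15], reject
27. q=(11,19) nearest=3 d=9 new=(7,13) → blocked by [6,8]×[7,14], reject
28. q=(8,16) nearest=3 d=6 new=(7,13) → blocked by [6,8]×[7,14], reject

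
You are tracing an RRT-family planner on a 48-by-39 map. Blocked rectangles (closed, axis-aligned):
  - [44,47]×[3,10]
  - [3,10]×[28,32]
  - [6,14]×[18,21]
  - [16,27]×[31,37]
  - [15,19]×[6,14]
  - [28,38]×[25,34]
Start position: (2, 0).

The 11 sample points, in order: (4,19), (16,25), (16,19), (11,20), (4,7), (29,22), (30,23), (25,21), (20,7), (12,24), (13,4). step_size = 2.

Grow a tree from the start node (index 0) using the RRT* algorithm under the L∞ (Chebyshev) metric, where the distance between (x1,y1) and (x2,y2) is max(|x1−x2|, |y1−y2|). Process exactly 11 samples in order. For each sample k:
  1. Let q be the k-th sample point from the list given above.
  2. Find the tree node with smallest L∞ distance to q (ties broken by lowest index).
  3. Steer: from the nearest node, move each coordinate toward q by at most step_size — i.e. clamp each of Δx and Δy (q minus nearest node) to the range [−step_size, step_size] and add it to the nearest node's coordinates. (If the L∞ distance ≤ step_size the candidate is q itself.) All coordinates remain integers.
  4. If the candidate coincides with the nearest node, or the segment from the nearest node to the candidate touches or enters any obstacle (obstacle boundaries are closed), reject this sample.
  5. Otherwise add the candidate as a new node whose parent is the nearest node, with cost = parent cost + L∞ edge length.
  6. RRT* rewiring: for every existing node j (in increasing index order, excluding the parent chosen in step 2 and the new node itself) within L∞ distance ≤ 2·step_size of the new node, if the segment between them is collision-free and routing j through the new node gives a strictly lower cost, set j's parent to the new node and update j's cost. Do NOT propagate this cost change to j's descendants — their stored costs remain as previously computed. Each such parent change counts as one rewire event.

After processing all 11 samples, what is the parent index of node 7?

Parent of node 7: 6

1. q=(4,19) nearest=0 d=19 new=(4,2) → add node 1 parent=0 cost=2
2. q=(16,25) nearest=1 d=23 new=(6,4) → add node 2 parent=1 cost=4
3. q=(16,19) nearest=2 d=15 new=(8,6) → add node 3 parent=2 cost=6
4. q=(11,20) nearest=3 d=14 new=(10,8) → add node 4 parent=3 cost=8
5. q=(4,7) nearest=2 d=3 new=(4,6) → add node 5 parent=2 cost=6
6. q=(29,22) nearest=4 d=19 new=(12,10) → add node 6 parent=4 cost=10
7. q=(30,23) nearest=6 d=18 new=(14,12) → add node 7 parent=6 cost=12
8. q=(25,21) nearest=7 d=11 new=(16,14) → blocked by [15,19]×[6,14], reject
9. q=(20,7) nearest=7 d=6 new=(16,10) → blocked by [15,19]×[6,14], reject
10. q=(12,24) nearest=7 d=12 new=(12,14) → add node 8 parent=7 cost=14
11. q=(13,4) nearest=4 d=4 new=(12,6) → add node 9 parent=4 cost=10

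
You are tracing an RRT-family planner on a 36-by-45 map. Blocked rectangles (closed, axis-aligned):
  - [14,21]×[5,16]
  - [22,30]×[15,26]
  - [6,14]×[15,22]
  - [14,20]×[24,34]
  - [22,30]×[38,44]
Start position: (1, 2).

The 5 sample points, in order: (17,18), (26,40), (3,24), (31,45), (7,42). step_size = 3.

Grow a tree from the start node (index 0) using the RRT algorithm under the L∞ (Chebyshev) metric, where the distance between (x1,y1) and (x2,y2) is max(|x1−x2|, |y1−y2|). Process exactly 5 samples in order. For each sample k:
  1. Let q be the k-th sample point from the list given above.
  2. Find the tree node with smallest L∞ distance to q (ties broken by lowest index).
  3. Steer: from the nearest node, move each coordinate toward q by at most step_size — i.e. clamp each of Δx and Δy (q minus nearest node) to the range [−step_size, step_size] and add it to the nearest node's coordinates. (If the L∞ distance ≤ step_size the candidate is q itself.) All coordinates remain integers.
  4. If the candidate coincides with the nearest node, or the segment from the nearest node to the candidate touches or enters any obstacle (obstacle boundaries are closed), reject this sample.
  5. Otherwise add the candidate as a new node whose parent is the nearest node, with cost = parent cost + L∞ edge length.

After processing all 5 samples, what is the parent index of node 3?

1. q=(17,18) nearest=0 d=16 new=(4,5) → add node 1 parent=0 cost=3
2. q=(26,40) nearest=1 d=35 new=(7,8) → add node 2 parent=1 cost=6
3. q=(3,24) nearest=2 d=16 new=(4,11) → add node 3 parent=2 cost=9
4. q=(31,45) nearest=3 d=34 new=(7,14) → add node 4 parent=3 cost=12
5. q=(7,42) nearest=4 d=28 new=(7,17) → blocked by [6,14]×[15,22], reject

Parent of node 3: 2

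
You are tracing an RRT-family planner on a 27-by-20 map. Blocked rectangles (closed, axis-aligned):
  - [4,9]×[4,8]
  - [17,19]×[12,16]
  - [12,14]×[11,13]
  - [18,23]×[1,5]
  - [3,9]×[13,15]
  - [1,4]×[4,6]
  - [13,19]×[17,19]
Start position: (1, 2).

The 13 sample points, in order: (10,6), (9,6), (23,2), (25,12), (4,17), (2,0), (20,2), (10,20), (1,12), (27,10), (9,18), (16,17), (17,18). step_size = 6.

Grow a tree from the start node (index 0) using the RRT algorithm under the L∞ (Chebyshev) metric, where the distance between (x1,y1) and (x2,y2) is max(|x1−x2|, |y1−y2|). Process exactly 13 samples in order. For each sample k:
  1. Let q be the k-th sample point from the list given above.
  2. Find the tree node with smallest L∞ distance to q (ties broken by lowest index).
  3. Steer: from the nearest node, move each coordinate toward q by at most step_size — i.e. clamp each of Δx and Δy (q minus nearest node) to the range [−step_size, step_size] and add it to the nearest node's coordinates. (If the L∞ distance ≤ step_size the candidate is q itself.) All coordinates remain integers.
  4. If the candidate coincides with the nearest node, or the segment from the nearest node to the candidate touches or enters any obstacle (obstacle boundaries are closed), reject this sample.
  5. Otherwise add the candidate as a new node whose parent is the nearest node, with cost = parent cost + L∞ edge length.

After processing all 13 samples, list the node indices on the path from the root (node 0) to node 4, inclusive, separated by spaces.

1. q=(10,6) nearest=0 d=9 new=(7,6) → blocked by [4,9]×[4,8], reject
2. q=(9,6) nearest=0 d=8 new=(7,6) → blocked by [4,9]×[4,8], reject
3. q=(23,2) nearest=0 d=22 new=(7,2) → add node 1 parent=0 cost=6
4. q=(25,12) nearest=1 d=18 new=(13,8) → blocked by [4,9]×[4,8], reject
5. q=(4,17) nearest=0 d=15 new=(4,8) → blocked by [4,9]×[4,8], reject
6. q=(2,0) nearest=0 d=2 new=(2,0) → add node 2 parent=0 cost=2
7. q=(20,2) nearest=1 d=13 new=(13,2) → add node 3 parent=1 cost=12
8. q=(10,20) nearest=0 d=18 new=(7,8) → blocked by [4,9]×[4,8], reject
9. q=(1,12) nearest=0 d=10 new=(1,8) → blocked by [1,4]×[4,6], reject
10. q=(27,10) nearest=3 d=14 new=(19,8) → add node 4 parent=3 cost=18
11. q=(9,18) nearest=4 d=10 new=(13,14) → blocked by [12,14]×[11,13], reject
12. q=(16,17) nearest=4 d=9 new=(16,14) → blocked by [17,19]×[12,16], reject
13. q=(17,18) nearest=4 d=10 new=(17,14) → blocked by [17,19]×[12,16], reject

Path: 0 1 3 4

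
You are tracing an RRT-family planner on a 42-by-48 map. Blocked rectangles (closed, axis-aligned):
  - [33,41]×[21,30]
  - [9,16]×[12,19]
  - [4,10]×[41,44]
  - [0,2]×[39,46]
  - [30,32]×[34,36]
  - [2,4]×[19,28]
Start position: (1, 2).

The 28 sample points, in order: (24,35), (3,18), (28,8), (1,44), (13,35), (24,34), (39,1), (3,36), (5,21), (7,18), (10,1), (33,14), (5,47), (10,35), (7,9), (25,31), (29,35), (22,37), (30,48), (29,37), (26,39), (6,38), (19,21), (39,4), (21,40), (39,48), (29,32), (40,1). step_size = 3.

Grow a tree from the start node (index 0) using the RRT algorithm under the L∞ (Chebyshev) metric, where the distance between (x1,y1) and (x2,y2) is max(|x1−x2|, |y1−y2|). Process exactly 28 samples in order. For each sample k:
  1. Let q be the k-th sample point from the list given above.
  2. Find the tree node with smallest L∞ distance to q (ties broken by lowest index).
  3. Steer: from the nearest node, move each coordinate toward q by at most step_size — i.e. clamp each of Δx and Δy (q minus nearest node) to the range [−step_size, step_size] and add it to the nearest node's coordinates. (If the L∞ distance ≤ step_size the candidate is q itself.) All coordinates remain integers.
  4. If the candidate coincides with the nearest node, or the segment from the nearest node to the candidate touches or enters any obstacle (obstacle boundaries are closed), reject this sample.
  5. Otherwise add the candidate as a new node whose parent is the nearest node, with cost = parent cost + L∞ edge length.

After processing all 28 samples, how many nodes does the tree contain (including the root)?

Node count: 28

1. q=(24,35) nearest=0 d=33 new=(4,5) → add node 1 parent=0 cost=3
2. q=(3,18) nearest=1 d=13 new=(3,8) → add node 2 parent=1 cost=6
3. q=(28,8) nearest=1 d=24 new=(7,8) → add node 3 parent=1 cost=6
4. q=(1,44) nearest=2 d=36 new=(1,11) → add node 4 parent=2 cost=9
5. q=(13,35) nearest=4 d=24 new=(4,14) → add node 5 parent=4 cost=12
6. q=(24,34) nearest=5 d=20 new=(7,17) → add node 6 parent=5 cost=15
7. q=(39,1) nearest=3 d=32 new=(10,5) → add node 7 parent=3 cost=9
8. q=(3,36) nearest=6 d=19 new=(4,20) → blocked by [2,4]×[19,28], reject
9. q=(5,21) nearest=6 d=4 new=(5,20) → add node 8 parent=6 cost=18
10. q=(7,18) nearest=6 d=1 new=(7,18) → add node 9 parent=6 cost=16
11. q=(10,1) nearest=7 d=4 new=(10,2) → add node 10 parent=7 cost=12
12. q=(33,14) nearest=7 d=23 new=(13,8) → add node 11 parent=7 cost=12
13. q=(5,47) nearest=8 d=27 new=(5,23) → add node 12 parent=8 cost=21
14. q=(10,35) nearest=12 d=12 new=(8,26) → add node 13 parent=12 cost=24
15. q=(7,9) nearest=3 d=1 new=(7,9) → add node 14 parent=3 cost=7
16. q=(25,31) nearest=13 d=17 new=(11,29) → add node 15 parent=13 cost=27
17. q=(29,35) nearest=15 d=18 new=(14,32) → add node 16 parent=15 cost=30
18. q=(22,37) nearest=16 d=8 new=(17,35) → add node 17 parent=16 cost=33
19. q=(30,48) nearest=17 d=13 new=(20,38) → add node 18 parent=17 cost=36
20. q=(29,37) nearest=18 d=9 new=(23,37) → add node 19 parent=18 cost=39
21. q=(26,39) nearest=19 d=3 new=(26,39) → add node 20 parent=19 cost=42
22. q=(6,38) nearest=16 d=8 new=(11,35) → add node 21 parent=16 cost=33
23. q=(19,21) nearest=15 d=8 new=(14,26) → add node 22 parent=15 cost=30
24. q=(39,4) nearest=22 d=25 new=(17,23) → add node 23 parent=22 cost=33
25. q=(21,40) nearest=18 d=2 new=(21,40) → add node 24 parent=18 cost=38
26. q=(39,48) nearest=20 d=13 new=(29,42) → add node 25 parent=20 cost=45
27. q=(29,32) nearest=19 d=6 new=(26,34) → add node 26 parent=19 cost=42
28. q=(40,1) nearest=23 d=23 new=(20,20) → add node 27 parent=23 cost=36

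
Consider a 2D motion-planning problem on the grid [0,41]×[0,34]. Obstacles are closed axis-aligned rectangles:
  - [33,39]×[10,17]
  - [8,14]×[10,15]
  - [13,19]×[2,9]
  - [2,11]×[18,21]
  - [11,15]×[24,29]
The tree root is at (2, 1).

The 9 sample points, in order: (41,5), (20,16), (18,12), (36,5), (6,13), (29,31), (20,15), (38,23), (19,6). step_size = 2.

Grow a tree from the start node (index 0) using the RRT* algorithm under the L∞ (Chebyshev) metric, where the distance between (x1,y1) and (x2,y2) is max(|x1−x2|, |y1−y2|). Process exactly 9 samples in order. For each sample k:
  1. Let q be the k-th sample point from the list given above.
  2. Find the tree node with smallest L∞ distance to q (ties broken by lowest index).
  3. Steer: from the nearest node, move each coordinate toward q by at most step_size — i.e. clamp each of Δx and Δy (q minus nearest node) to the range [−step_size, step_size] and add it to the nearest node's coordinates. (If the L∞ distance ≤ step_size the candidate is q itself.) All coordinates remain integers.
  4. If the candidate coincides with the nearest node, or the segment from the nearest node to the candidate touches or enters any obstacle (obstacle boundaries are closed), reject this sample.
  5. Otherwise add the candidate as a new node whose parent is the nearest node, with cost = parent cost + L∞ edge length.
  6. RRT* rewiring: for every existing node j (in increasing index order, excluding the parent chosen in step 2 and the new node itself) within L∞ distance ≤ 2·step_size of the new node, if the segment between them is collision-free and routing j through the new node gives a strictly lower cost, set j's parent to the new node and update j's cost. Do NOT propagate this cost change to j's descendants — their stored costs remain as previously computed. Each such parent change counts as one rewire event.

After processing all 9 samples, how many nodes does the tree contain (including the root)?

1. q=(41,5) nearest=0 d=39 new=(4,3) → add node 1 parent=0 cost=2
2. q=(20,16) nearest=1 d=16 new=(6,5) → add node 2 parent=1 cost=4
3. q=(18,12) nearest=2 d=12 new=(8,7) → add node 3 parent=2 cost=6
4. q=(36,5) nearest=3 d=28 new=(10,5) → add node 4 parent=3 cost=8
5. q=(6,13) nearest=3 d=6 new=(6,9) → add node 5 parent=3 cost=8
6. q=(29,31) nearest=5 d=23 new=(8,11) → blocked by [8,14]×[10,15], reject
7. q=(20,15) nearest=4 d=10 new=(12,7) → add node 6 parent=4 cost=10
8. q=(38,23) nearest=6 d=26 new=(14,9) → blocked by [13,19]×[2,9], reject
9. q=(19,6) nearest=6 d=7 new=(14,6) → blocked by [13,19]×[2,9], reject

Node count: 7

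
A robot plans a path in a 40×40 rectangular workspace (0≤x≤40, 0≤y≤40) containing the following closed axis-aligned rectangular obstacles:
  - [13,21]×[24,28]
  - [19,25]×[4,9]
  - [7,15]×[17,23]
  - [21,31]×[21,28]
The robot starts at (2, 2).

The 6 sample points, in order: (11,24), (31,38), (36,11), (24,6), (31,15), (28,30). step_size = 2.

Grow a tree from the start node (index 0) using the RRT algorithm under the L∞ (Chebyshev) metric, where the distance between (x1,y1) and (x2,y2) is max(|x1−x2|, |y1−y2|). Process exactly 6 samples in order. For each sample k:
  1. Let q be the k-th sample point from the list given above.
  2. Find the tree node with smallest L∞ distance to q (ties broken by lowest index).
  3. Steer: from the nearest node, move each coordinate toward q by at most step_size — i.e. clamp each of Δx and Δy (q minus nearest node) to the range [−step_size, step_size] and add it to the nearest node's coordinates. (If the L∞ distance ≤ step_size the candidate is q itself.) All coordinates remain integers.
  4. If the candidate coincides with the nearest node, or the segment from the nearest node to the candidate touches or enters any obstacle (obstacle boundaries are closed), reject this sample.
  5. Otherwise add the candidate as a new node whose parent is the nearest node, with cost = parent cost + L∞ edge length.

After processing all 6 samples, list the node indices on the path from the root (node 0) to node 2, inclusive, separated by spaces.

1. q=(11,24) nearest=0 d=22 new=(4,4) → add node 1 parent=0 cost=2
2. q=(31,38) nearest=1 d=34 new=(6,6) → add node 2 parent=1 cost=4
3. q=(36,11) nearest=2 d=30 new=(8,8) → add node 3 parent=2 cost=6
4. q=(24,6) nearest=3 d=16 new=(10,6) → add node 4 parent=3 cost=8
5. q=(31,15) nearest=4 d=21 new=(12,8) → add node 5 parent=4 cost=10
6. q=(28,30) nearest=3 d=22 new=(10,10) → add node 6 parent=3 cost=8

Path: 0 1 2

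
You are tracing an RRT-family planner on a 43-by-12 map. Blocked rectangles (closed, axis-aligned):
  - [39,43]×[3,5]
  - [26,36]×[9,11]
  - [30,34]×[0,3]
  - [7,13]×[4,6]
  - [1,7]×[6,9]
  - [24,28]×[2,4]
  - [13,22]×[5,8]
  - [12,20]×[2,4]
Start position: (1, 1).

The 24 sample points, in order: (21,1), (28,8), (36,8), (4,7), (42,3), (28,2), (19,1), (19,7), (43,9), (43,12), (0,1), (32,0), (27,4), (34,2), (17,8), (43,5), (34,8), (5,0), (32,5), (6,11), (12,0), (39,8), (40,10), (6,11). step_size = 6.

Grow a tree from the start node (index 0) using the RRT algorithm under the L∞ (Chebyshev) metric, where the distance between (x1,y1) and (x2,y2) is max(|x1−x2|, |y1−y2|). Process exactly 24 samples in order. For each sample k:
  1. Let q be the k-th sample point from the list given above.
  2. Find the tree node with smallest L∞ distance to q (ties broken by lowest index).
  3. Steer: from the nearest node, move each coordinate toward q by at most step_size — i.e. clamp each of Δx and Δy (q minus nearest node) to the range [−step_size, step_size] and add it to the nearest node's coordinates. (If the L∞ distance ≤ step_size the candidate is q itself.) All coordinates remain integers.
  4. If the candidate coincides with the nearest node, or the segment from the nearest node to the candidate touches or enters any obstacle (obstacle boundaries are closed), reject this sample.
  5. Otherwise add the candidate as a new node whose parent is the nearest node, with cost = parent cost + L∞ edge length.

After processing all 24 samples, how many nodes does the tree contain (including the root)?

1. q=(21,1) nearest=0 d=20 new=(7,1) → add node 1 parent=0 cost=6
2. q=(28,8) nearest=1 d=21 new=(13,7) → blocked by [7,13]×[4,6], reject
3. q=(36,8) nearest=1 d=29 new=(13,7) → blocked by [7,13]×[4,6], reject
4. q=(4,7) nearest=0 d=6 new=(4,7) → blocked by [1,7]×[6,9], reject
5. q=(42,3) nearest=1 d=35 new=(13,3) → blocked by [12,20]×[2,4], reject
6. q=(28,2) nearest=1 d=21 new=(13,2) → blocked by [12,20]×[2,4], reject
7. q=(19,1) nearest=1 d=12 new=(13,1) → add node 2 parent=1 cost=12
8. q=(19,7) nearest=2 d=6 new=(19,7) → blocked by [13,22]×[5,8], reject
9. q=(43,9) nearest=2 d=30 new=(19,7) → blocked by [13,22]×[5,8], reject
10. q=(43,12) nearest=2 d=30 new=(19,7) → blocked by [13,22]×[5,8], reject
11. q=(0,1) nearest=0 d=1 new=(0,1) → add node 3 parent=0 cost=1
12. q=(32,0) nearest=2 d=19 new=(19,0) → add node 4 parent=2 cost=18
13. q=(27,4) nearest=4 d=8 new=(25,4) → blocked by [24,28]×[2,4], reject
14. q=(34,2) nearest=4 d=15 new=(25,2) → blocked by [24,28]×[2,4], reject
15. q=(17,8) nearest=2 d=7 new=(17,7) → blocked by [13,22]×[5,8], reject
16. q=(43,5) nearest=4 d=24 new=(25,5) → add node 5 parent=4 cost=24
17. q=(34,8) nearest=5 d=9 new=(31,8) → add node 6 parent=5 cost=30
18. q=(5,0) nearest=1 d=2 new=(5,0) → add node 7 parent=1 cost=8
19. q=(32,5) nearest=6 d=3 new=(32,5) → add node 8 parent=6 cost=33
20. q=(6,11) nearest=0 d=10 new=(6,7) → blocked by [1,7]×[6,9], reject
21. q=(12,0) nearest=2 d=1 new=(12,0) → add node 9 parent=2 cost=13
22. q=(39,8) nearest=8 d=7 new=(38,8) → add node 10 parent=8 cost=39
23. q=(40,10) nearest=10 d=2 new=(40,10) → add node 11 parent=10 cost=41
24. q=(6,11) nearest=0 d=10 new=(6,7) → blocked by [1,7]×[6,9], reject

Node count: 12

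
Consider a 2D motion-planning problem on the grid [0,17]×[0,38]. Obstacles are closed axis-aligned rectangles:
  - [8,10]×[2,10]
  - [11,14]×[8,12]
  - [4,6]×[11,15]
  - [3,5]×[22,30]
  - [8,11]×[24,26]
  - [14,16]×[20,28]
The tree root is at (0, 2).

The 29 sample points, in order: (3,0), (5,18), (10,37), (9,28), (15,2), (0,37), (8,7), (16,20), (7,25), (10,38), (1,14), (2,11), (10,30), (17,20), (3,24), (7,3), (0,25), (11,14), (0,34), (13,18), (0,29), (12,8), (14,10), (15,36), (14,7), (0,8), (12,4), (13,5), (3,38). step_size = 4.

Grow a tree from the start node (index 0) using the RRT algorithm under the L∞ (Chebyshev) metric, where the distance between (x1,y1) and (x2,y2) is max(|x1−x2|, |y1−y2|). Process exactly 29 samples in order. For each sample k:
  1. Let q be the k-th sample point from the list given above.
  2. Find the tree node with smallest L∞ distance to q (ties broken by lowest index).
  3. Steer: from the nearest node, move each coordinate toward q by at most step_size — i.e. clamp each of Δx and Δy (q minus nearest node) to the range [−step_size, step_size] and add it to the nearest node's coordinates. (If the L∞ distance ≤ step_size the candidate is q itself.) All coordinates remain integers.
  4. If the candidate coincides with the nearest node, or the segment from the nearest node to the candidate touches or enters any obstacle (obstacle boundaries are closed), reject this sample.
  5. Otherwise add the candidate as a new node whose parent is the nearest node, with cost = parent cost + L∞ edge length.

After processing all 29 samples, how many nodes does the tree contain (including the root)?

1. q=(3,0) nearest=0 d=3 new=(3,0) → add node 1 parent=0 cost=3
2. q=(5,18) nearest=0 d=16 new=(4,6) → add node 2 parent=0 cost=4
3. q=(10,37) nearest=2 d=31 new=(8,10) → blocked by [8,10]×[2,10], reject
4. q=(9,28) nearest=2 d=22 new=(8,10) → blocked by [8,10]×[2,10], reject
5. q=(15,2) nearest=2 d=11 new=(8,2) → blocked by [8,10]×[2,10], reject
6. q=(0,37) nearest=2 d=31 new=(0,10) → add node 3 parent=2 cost=8
7. q=(8,7) nearest=2 d=4 new=(8,7) → blocked by [8,10]×[2,10], reject
8. q=(16,20) nearest=2 d=14 new=(8,10) → blocked by [8,10]×[2,10], reject
9. q=(7,25) nearest=3 d=15 new=(4,14) → blocked by [4,6]×[11,15], reject
10. q=(10,38) nearest=3 d=28 new=(4,14) → blocked by [4,6]×[11,15], reject
11. q=(1,14) nearest=3 d=4 new=(1,14) → add node 4 parent=3 cost=12
12. q=(2,11) nearest=3 d=2 new=(2,11) → add node 5 parent=3 cost=10
13. q=(10,30) nearest=4 d=16 new=(5,18) → add node 6 parent=4 cost=16
14. q=(17,20) nearest=6 d=12 new=(9,20) → add node 7 parent=6 cost=20
15. q=(3,24) nearest=6 d=6 new=(3,22) → blocked by [3,5]×[22,30], reject
16. q=(7,3) nearest=2 d=3 new=(7,3) → add node 8 parent=2 cost=7
17. q=(0,25) nearest=6 d=7 new=(1,22) → add node 9 parent=6 cost=20
18. q=(11,14) nearest=6 d=6 new=(9,14) → add node 10 parent=6 cost=20
19. q=(0,34) nearest=9 d=12 new=(0,26) → add node 11 parent=9 cost=24
20. q=(13,18) nearest=7 d=4 new=(13,18) → add node 12 parent=7 cost=24
21. q=(0,29) nearest=11 d=3 new=(0,29) → add node 13 parent=11 cost=27
22. q=(12,8) nearest=8 d=5 new=(11,7) → blocked by [8,10]×[2,10], reject
23. q=(14,10) nearest=10 d=5 new=(13,10) → blocked by [11,14]×[8,12], reject
24. q=(15,36) nearest=9 d=14 new=(5,26) → blocked by [3,5]×[22,30], reject
25. q=(14,7) nearest=8 d=7 new=(11,7) → blocked by [8,10]×[2,10], reject
26. q=(0,8) nearest=3 d=2 new=(0,8) → add node 14 parent=3 cost=10
27. q=(12,4) nearest=8 d=5 new=(11,4) → blocked by [8,10]×[2,10], reject
28. q=(13,5) nearest=8 d=6 new=(11,5) → blocked by [8,10]×[2,10], reject
29. q=(3,38) nearest=13 d=9 new=(3,33) → add node 15 parent=13 cost=31

Node count: 16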